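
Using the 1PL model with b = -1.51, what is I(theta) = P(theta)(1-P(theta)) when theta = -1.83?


P = 1/(1+exp(-(-1.83--1.51))) = 0.4207
I = P*(1-P) = 0.4207 * 0.5793
I = 0.2437

0.2437


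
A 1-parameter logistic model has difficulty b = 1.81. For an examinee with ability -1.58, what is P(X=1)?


theta - b = -1.58 - 1.81 = -3.39
exp(-(theta - b)) = exp(3.39) = 29.666
P = 1 / (1 + 29.666)
P = 0.0326

0.0326


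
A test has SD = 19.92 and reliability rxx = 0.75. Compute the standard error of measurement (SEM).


SEM = SD * sqrt(1 - rxx)
SEM = 19.92 * sqrt(1 - 0.75)
SEM = 19.92 * sqrt(0.25) = 19.92 * 0.5
SEM = 9.96

9.96


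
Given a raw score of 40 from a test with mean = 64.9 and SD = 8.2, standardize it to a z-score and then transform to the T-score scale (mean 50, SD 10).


z = (X - mean) / SD = (40 - 64.9) / 8.2
z = -24.9 / 8.2
z = -3.0366
T-score = T = 50 + 10z
Carry z at full precision (z = -24.9 / 8.2) into the conversion:
T-score = 50 + 10 * (-24.9 / 8.2) = 50 + -249 / 8.2
T-score = 50 + -30.3659
T-score = 19.6341

19.6341


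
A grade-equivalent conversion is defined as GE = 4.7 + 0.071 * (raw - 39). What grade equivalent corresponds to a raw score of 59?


raw - median = 59 - 39 = 20
slope * diff = 0.071 * 20 = 1.42
GE = 4.7 + 1.42
GE = 6.12

6.12


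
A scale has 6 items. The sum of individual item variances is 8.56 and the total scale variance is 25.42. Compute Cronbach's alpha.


alpha = (k/(k-1)) * (1 - sum(si^2)/s_total^2)
= (6/5) * (1 - 8.56/25.42)
alpha = 0.7959

0.7959


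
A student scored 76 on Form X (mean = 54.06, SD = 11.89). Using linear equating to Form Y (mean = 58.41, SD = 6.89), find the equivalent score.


slope = SD_Y / SD_X = 6.89 / 11.89 ~ 0.5795
intercept = mean_Y - slope * mean_X = 58.41 - (6.89 / 11.89) * 54.06 ~ 27.0834
Y = slope * X + intercept. To avoid rounding drift from the rounded slope/intercept, evaluate the equivalent form Y = mean_Y + SD_Y * (X - mean_X) / SD_X at full precision:
Y = 58.41 + 6.89 * (76 - 54.06) / 11.89
Y = 58.41 + 6.89 * 21.94 / 11.89
Y = 58.41 + 151.1666 / 11.89
Y = 58.41 + 12.7138
Y = 71.1238

71.1238


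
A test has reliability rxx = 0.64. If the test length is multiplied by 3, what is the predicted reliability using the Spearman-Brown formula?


r_new = (n * rxx) / (1 + (n-1) * rxx)
r_new = (3 * 0.64) / (1 + 2 * 0.64)
r_new = 1.92 / 2.28
r_new = 0.8421

0.8421


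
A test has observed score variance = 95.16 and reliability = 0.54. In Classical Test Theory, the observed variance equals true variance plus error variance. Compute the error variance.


var_true = rxx * var_obs = 0.54 * 95.16 = 51.3864
var_error = var_obs - var_true
var_error = 95.16 - 51.3864
var_error = 43.7736

43.7736


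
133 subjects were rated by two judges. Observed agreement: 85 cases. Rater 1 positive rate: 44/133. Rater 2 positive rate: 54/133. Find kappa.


P_o = 85/133 = 0.639098
P_e = (44*54 + 89*79) / 17689 = 0.531799
kappa = (P_o - P_e) / (1 - P_e)
kappa = (0.639098 - 0.531799) / (1 - 0.531799)
kappa = 0.2292

0.2292


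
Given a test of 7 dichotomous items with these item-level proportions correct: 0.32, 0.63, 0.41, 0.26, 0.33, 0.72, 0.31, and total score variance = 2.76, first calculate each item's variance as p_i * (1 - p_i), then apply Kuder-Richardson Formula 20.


For each item, compute p_i * q_i:
  Item 1: 0.32 * 0.68 = 0.2176
  Item 2: 0.63 * 0.37 = 0.2331
  Item 3: 0.41 * 0.59 = 0.2419
  Item 4: 0.26 * 0.74 = 0.1924
  Item 5: 0.33 * 0.67 = 0.2211
  Item 6: 0.72 * 0.28 = 0.2016
  Item 7: 0.31 * 0.69 = 0.2139
Sum(p_i * q_i) = 0.2176 + 0.2331 + 0.2419 + 0.1924 + 0.2211 + 0.2016 + 0.2139 = 1.5216
KR-20 = (k/(k-1)) * (1 - Sum(p_i*q_i) / Var_total)
= (7/6) * (1 - 1.5216/2.76)
= 1.1667 * 0.4487
KR-20 = 0.5235

0.5235


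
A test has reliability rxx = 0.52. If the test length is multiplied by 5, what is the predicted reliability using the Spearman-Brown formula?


r_new = (n * rxx) / (1 + (n-1) * rxx)
r_new = (5 * 0.52) / (1 + 4 * 0.52)
r_new = 2.6 / 3.08
r_new = 0.8442

0.8442


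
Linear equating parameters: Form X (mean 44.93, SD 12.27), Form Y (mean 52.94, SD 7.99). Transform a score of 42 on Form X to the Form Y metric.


slope = SD_Y / SD_X = 7.99 / 12.27 ~ 0.6512
intercept = mean_Y - slope * mean_X = 52.94 - (7.99 / 12.27) * 44.93 ~ 23.6824
Y = slope * X + intercept. To avoid rounding drift from the rounded slope/intercept, evaluate the equivalent form Y = mean_Y + SD_Y * (X - mean_X) / SD_X at full precision:
Y = 52.94 + 7.99 * (42 - 44.93) / 12.27
Y = 52.94 - 7.99 * 2.93 / 12.27
Y = 52.94 - 23.4107 / 12.27
Y = 52.94 - 1.908
Y = 51.032

51.032


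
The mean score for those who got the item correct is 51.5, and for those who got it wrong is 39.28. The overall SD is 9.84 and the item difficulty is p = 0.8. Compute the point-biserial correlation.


q = 1 - p = 0.2
rpb = ((M1 - M0) / SD) * sqrt(p * q)
rpb = ((51.5 - 39.28) / 9.84) * sqrt(0.8 * 0.2)
rpb = 0.4967

0.4967


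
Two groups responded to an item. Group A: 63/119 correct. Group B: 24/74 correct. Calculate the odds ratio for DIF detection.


Odds_A = 63/56 = 1.125
Odds_B = 24/50 = 0.48
OR = Odds_A / Odds_B = 1.125 / 0.48
Exactly, OR = (63 * 50) / (56 * 24) = 3150 / 1344
OR = 2.3438

2.3438


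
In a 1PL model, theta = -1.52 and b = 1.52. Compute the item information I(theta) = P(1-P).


P = 1/(1+exp(-(-1.52-1.52))) = 0.0457
I = P*(1-P) = 0.0457 * 0.9543
I = 0.0436

0.0436


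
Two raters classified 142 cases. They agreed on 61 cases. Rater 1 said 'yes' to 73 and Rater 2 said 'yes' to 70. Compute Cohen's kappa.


P_o = 61/142 = 0.429577
P_e = (73*70 + 69*72) / 20164 = 0.499802
kappa = (P_o - P_e) / (1 - P_e)
kappa = (0.429577 - 0.499802) / (1 - 0.499802)
kappa = -0.1404

-0.1404


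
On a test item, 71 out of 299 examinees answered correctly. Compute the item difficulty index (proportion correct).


Item difficulty p = number correct / total examinees
p = 71 / 299
p = 0.2375

0.2375


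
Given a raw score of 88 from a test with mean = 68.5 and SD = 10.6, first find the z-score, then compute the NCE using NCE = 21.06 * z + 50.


z = (X - mean) / SD = (88 - 68.5) / 10.6
z = 19.5 / 10.6
z = 1.8396
NCE = NCE = 21.06z + 50
Carry z at full precision (z = 19.5 / 10.6) into the conversion:
NCE = 21.06 * (19.5 / 10.6) + 50 = 410.67 / 10.6 + 50
NCE = 38.7425 + 50
NCE = 88.7425

88.7425


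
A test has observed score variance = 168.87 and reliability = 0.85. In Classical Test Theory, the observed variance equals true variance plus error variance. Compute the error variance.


var_true = rxx * var_obs = 0.85 * 168.87 = 143.5395
var_error = var_obs - var_true
var_error = 168.87 - 143.5395
var_error = 25.3305

25.3305


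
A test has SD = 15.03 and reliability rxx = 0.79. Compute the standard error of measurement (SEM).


SEM = SD * sqrt(1 - rxx)
SEM = 15.03 * sqrt(1 - 0.79)
SEM = 15.03 * sqrt(0.21) = 15.03 * 0.458258
SEM = 6.8876

6.8876


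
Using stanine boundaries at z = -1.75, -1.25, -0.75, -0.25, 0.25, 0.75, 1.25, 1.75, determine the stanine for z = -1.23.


Stanine boundaries: [-1.75, -1.25, -0.75, -0.25, 0.25, 0.75, 1.25, 1.75]
z = -1.23
Check each boundary:
  z >= -1.75 -> could be stanine 2
  z >= -1.25 -> could be stanine 3
  z < -0.75
  z < -0.25
  z < 0.25
  z < 0.75
  z < 1.25
  z < 1.75
Highest qualifying boundary gives stanine = 3

3


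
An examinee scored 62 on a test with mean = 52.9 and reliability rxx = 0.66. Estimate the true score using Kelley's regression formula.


T_est = rxx * X + (1 - rxx) * mean
T_est = 0.66 * 62 + 0.34 * 52.9
T_est = 40.92 + 17.986
T_est = 58.906

58.906


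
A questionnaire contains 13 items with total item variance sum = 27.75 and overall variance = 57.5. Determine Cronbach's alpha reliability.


alpha = (k/(k-1)) * (1 - sum(si^2)/s_total^2)
= (13/12) * (1 - 27.75/57.5)
alpha = 0.5605

0.5605


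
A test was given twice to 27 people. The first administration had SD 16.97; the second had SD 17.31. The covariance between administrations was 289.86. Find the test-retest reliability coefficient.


r = cov(X,Y) / (SD_X * SD_Y)
r = 289.86 / (16.97 * 17.31)
r = 289.86 / 293.7507
r = 0.9868

0.9868


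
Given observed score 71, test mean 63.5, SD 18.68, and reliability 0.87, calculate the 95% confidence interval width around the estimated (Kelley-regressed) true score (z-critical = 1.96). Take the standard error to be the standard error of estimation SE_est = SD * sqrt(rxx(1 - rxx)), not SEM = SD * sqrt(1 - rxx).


True score estimate = 0.87*71 + 0.13*63.5 = 70.025
SE_est = SD * sqrt(rxx * (1 - rxx)) = 18.68 * sqrt(0.87 * 0.13) = 18.68 * sqrt(0.1131) = 6.282148
CI = T_est +/- z * SE_est, so width = 2 * z * SE_est = 2 * 1.96 * 6.282148
Width = 24.626

24.626


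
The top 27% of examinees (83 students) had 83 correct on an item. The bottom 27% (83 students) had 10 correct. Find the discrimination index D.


p_upper = 83/83 = 1.0
p_lower = 10/83 = 0.1205
D = 1.0 - 0.1205 = 0.8795

0.8795


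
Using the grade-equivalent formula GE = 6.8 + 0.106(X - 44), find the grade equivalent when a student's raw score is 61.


raw - median = 61 - 44 = 17
slope * diff = 0.106 * 17 = 1.802
GE = 6.8 + 1.802
GE = 8.602

8.602


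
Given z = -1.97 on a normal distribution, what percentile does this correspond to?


CDF(z) = 0.5 * (1 + erf(z/sqrt(2)))
erf(-1.393) = -0.9512
CDF = 0.0244
Percentile rank = 0.0244 * 100 = 2.44

2.44


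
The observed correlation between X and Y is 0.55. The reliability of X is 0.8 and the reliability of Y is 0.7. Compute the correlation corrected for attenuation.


r_corrected = rxy / sqrt(rxx * ryy)
= 0.55 / sqrt(0.8 * 0.7)
= 0.55 / sqrt(0.56)
= 0.55 / 0.748331
r_corrected = 0.735

0.735


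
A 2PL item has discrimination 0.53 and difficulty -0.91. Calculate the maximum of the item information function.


For 2PL, max info at theta = b = -0.91
I_max = a^2 / 4 = 0.53^2 / 4
= 0.2809 / 4
I_max = 0.0702

0.0702


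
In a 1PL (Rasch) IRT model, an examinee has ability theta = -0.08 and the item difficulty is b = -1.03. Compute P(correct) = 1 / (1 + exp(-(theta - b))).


theta - b = -0.08 - -1.03 = 0.95
exp(-(theta - b)) = exp(-0.95) = 0.3867
P = 1 / (1 + 0.3867)
P = 0.7211

0.7211


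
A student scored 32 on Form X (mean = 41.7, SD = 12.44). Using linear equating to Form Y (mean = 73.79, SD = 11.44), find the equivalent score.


slope = SD_Y / SD_X = 11.44 / 12.44 ~ 0.9196
intercept = mean_Y - slope * mean_X = 73.79 - (11.44 / 12.44) * 41.7 ~ 35.4421
Y = slope * X + intercept. To avoid rounding drift from the rounded slope/intercept, evaluate the equivalent form Y = mean_Y + SD_Y * (X - mean_X) / SD_X at full precision:
Y = 73.79 + 11.44 * (32 - 41.7) / 12.44
Y = 73.79 - 11.44 * 9.7 / 12.44
Y = 73.79 - 110.968 / 12.44
Y = 73.79 - 8.9203
Y = 64.8697

64.8697


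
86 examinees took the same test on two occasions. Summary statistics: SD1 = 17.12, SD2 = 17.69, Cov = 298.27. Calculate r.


r = cov(X,Y) / (SD_X * SD_Y)
r = 298.27 / (17.12 * 17.69)
r = 298.27 / 302.8528
r = 0.9849

0.9849


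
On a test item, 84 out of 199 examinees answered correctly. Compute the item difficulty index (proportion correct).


Item difficulty p = number correct / total examinees
p = 84 / 199
p = 0.4221

0.4221


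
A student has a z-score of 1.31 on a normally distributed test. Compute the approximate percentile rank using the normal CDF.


CDF(z) = 0.5 * (1 + erf(z/sqrt(2)))
erf(0.9263) = 0.8098
CDF = 0.9049
Percentile rank = 0.9049 * 100 = 90.49

90.49


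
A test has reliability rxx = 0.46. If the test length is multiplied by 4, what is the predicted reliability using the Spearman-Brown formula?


r_new = (n * rxx) / (1 + (n-1) * rxx)
r_new = (4 * 0.46) / (1 + 3 * 0.46)
r_new = 1.84 / 2.38
r_new = 0.7731

0.7731


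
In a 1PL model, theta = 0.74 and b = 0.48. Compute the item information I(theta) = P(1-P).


P = 1/(1+exp(-(0.74-0.48))) = 0.5646
I = P*(1-P) = 0.5646 * 0.4354
I = 0.2458

0.2458


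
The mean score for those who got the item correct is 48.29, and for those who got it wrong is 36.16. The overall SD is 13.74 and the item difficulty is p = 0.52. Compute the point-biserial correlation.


q = 1 - p = 0.48
rpb = ((M1 - M0) / SD) * sqrt(p * q)
rpb = ((48.29 - 36.16) / 13.74) * sqrt(0.52 * 0.48)
rpb = 0.4411

0.4411


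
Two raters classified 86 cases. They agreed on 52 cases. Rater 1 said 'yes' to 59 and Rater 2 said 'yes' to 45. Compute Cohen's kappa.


P_o = 52/86 = 0.604651
P_e = (59*45 + 27*41) / 7396 = 0.508653
kappa = (P_o - P_e) / (1 - P_e)
kappa = (0.604651 - 0.508653) / (1 - 0.508653)
kappa = 0.1954

0.1954


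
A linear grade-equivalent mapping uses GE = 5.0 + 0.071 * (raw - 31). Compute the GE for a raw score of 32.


raw - median = 32 - 31 = 1
slope * diff = 0.071 * 1 = 0.071
GE = 5.0 + 0.071
GE = 5.071

5.071


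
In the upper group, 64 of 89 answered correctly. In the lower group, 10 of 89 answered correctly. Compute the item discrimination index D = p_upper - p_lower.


p_upper = 64/89 = 0.7191
p_lower = 10/89 = 0.1124
D = 0.7191 - 0.1124 = 0.6067

0.6067


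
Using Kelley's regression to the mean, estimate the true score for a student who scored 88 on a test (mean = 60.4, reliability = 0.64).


T_est = rxx * X + (1 - rxx) * mean
T_est = 0.64 * 88 + 0.36 * 60.4
T_est = 56.32 + 21.744
T_est = 78.064

78.064


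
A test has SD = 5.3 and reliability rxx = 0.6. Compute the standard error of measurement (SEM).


SEM = SD * sqrt(1 - rxx)
SEM = 5.3 * sqrt(1 - 0.6)
SEM = 5.3 * sqrt(0.4) = 5.3 * 0.632456
SEM = 3.352

3.352


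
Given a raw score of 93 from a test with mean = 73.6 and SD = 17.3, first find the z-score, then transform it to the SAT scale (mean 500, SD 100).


z = (X - mean) / SD = (93 - 73.6) / 17.3
z = 19.4 / 17.3
z = 1.1214
SAT-scale = SAT = 500 + 100z
Carry z at full precision (z = 19.4 / 17.3) into the conversion:
SAT-scale = 500 + 100 * (19.4 / 17.3) = 500 + 1940 / 17.3
SAT-scale = 500 + 112.1387
SAT-scale = 612.1387

612.1387


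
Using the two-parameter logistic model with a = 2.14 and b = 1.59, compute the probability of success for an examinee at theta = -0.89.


a*(theta - b) = 2.14 * (-0.89 - 1.59) = -5.3072
exp(--5.3072) = 201.7844
P = 1 / (1 + 201.7844)
P = 0.0049

0.0049


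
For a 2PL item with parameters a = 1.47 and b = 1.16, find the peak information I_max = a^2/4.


For 2PL, max info at theta = b = 1.16
I_max = a^2 / 4 = 1.47^2 / 4
= 2.1609 / 4
I_max = 0.5402

0.5402


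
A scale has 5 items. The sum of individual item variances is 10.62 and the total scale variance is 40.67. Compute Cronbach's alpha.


alpha = (k/(k-1)) * (1 - sum(si^2)/s_total^2)
= (5/4) * (1 - 10.62/40.67)
alpha = 0.9236

0.9236


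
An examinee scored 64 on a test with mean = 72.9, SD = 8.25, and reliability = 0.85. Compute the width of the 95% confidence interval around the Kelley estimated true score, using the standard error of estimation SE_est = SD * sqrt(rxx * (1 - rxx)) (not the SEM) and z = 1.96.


True score estimate = 0.85*64 + 0.15*72.9 = 65.335
SE_est = SD * sqrt(rxx * (1 - rxx)) = 8.25 * sqrt(0.85 * 0.15) = 8.25 * sqrt(0.1275) = 2.945839
CI = T_est +/- z * SE_est, so width = 2 * z * SE_est = 2 * 1.96 * 2.945839
Width = 11.5477

11.5477


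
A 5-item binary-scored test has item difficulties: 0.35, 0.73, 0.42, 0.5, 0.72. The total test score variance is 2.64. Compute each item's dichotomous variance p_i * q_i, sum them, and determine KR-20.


For each item, compute p_i * q_i:
  Item 1: 0.35 * 0.65 = 0.2275
  Item 2: 0.73 * 0.27 = 0.1971
  Item 3: 0.42 * 0.58 = 0.2436
  Item 4: 0.5 * 0.5 = 0.25
  Item 5: 0.72 * 0.28 = 0.2016
Sum(p_i * q_i) = 0.2275 + 0.1971 + 0.2436 + 0.25 + 0.2016 = 1.1198
KR-20 = (k/(k-1)) * (1 - Sum(p_i*q_i) / Var_total)
= (5/4) * (1 - 1.1198/2.64)
= 1.25 * 0.5758
KR-20 = 0.7198

0.7198


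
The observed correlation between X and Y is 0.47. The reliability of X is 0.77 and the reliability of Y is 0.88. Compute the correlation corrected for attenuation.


r_corrected = rxy / sqrt(rxx * ryy)
= 0.47 / sqrt(0.77 * 0.88)
= 0.47 / sqrt(0.6776)
= 0.47 / 0.823165
r_corrected = 0.571

0.571


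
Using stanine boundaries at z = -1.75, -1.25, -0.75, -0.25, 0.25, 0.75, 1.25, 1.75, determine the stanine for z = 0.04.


Stanine boundaries: [-1.75, -1.25, -0.75, -0.25, 0.25, 0.75, 1.25, 1.75]
z = 0.04
Check each boundary:
  z >= -1.75 -> could be stanine 2
  z >= -1.25 -> could be stanine 3
  z >= -0.75 -> could be stanine 4
  z >= -0.25 -> could be stanine 5
  z < 0.25
  z < 0.75
  z < 1.25
  z < 1.75
Highest qualifying boundary gives stanine = 5

5


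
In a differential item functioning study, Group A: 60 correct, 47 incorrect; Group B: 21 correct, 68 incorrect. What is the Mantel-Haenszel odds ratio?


Odds_A = 60/47 = 1.2766
Odds_B = 21/68 = 0.3088
OR = Odds_A / Odds_B = 1.2766 / 0.3088
Exactly, OR = (60 * 68) / (47 * 21) = 4080 / 987
OR = 4.1337

4.1337


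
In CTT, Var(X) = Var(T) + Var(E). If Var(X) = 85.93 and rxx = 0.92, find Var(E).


var_true = rxx * var_obs = 0.92 * 85.93 = 79.0556
var_error = var_obs - var_true
var_error = 85.93 - 79.0556
var_error = 6.8744

6.8744


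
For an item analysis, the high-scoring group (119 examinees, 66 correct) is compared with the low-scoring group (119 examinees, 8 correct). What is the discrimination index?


p_upper = 66/119 = 0.5546
p_lower = 8/119 = 0.0672
D = 0.5546 - 0.0672 = 0.4874

0.4874


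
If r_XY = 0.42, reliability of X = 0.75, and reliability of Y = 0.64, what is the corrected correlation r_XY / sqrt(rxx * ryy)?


r_corrected = rxy / sqrt(rxx * ryy)
= 0.42 / sqrt(0.75 * 0.64)
= 0.42 / sqrt(0.48)
= 0.42 / 0.69282
r_corrected = 0.6062

0.6062


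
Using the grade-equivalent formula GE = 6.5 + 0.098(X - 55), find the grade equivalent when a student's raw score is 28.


raw - median = 28 - 55 = -27
slope * diff = 0.098 * -27 = -2.646
GE = 6.5 + -2.646
GE = 3.854

3.854


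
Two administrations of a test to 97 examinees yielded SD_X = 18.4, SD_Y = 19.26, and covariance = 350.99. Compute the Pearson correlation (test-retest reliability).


r = cov(X,Y) / (SD_X * SD_Y)
r = 350.99 / (18.4 * 19.26)
r = 350.99 / 354.384
r = 0.9904

0.9904


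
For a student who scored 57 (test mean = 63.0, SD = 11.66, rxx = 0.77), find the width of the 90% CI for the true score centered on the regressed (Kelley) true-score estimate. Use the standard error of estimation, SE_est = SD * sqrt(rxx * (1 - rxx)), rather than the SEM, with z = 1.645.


True score estimate = 0.77*57 + 0.23*63.0 = 58.38
SE_est = SD * sqrt(rxx * (1 - rxx)) = 11.66 * sqrt(0.77 * 0.23) = 11.66 * sqrt(0.1771) = 4.906907
CI = T_est +/- z * SE_est, so width = 2 * z * SE_est = 2 * 1.645 * 4.906907
Width = 16.1437

16.1437


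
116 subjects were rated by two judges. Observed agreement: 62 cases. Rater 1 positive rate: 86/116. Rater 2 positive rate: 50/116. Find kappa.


P_o = 62/116 = 0.534483
P_e = (86*50 + 30*66) / 13456 = 0.466706
kappa = (P_o - P_e) / (1 - P_e)
kappa = (0.534483 - 0.466706) / (1 - 0.466706)
kappa = 0.1271

0.1271


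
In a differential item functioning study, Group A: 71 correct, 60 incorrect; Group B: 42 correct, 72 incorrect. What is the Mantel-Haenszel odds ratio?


Odds_A = 71/60 = 1.1833
Odds_B = 42/72 = 0.5833
OR = Odds_A / Odds_B = 1.1833 / 0.5833
Exactly, OR = (71 * 72) / (60 * 42) = 5112 / 2520
OR = 2.0286

2.0286


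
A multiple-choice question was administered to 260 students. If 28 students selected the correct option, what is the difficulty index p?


Item difficulty p = number correct / total examinees
p = 28 / 260
p = 0.1077

0.1077


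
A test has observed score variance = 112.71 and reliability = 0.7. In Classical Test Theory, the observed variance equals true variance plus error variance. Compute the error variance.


var_true = rxx * var_obs = 0.7 * 112.71 = 78.897
var_error = var_obs - var_true
var_error = 112.71 - 78.897
var_error = 33.813

33.813


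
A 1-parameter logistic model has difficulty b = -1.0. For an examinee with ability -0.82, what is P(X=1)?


theta - b = -0.82 - -1.0 = 0.18
exp(-(theta - b)) = exp(-0.18) = 0.8353
P = 1 / (1 + 0.8353)
P = 0.5449

0.5449


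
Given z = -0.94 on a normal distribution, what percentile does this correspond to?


CDF(z) = 0.5 * (1 + erf(z/sqrt(2)))
erf(-0.6647) = -0.6528
CDF = 0.1736
Percentile rank = 0.1736 * 100 = 17.36

17.36


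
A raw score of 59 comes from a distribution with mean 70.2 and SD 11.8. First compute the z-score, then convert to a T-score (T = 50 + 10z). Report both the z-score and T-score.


z = (X - mean) / SD = (59 - 70.2) / 11.8
z = -11.2 / 11.8
z = -0.9492
T-score = T = 50 + 10z
Carry z at full precision (z = -11.2 / 11.8) into the conversion:
T-score = 50 + 10 * (-11.2 / 11.8) = 50 + -112 / 11.8
T-score = 50 + -9.4915
T-score = 40.5085

40.5085


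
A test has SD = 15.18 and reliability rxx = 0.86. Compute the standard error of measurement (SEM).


SEM = SD * sqrt(1 - rxx)
SEM = 15.18 * sqrt(1 - 0.86)
SEM = 15.18 * sqrt(0.14) = 15.18 * 0.374166
SEM = 5.6798

5.6798


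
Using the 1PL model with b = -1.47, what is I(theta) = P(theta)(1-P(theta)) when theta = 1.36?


P = 1/(1+exp(-(1.36--1.47))) = 0.9443
I = P*(1-P) = 0.9443 * 0.0557
I = 0.0526

0.0526


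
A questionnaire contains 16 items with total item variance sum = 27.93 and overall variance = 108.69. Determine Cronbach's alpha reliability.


alpha = (k/(k-1)) * (1 - sum(si^2)/s_total^2)
= (16/15) * (1 - 27.93/108.69)
alpha = 0.7926

0.7926


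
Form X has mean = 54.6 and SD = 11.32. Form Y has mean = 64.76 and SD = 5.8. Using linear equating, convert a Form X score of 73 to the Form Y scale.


slope = SD_Y / SD_X = 5.8 / 11.32 ~ 0.5124
intercept = mean_Y - slope * mean_X = 64.76 - (5.8 / 11.32) * 54.6 ~ 36.7847
Y = slope * X + intercept. To avoid rounding drift from the rounded slope/intercept, evaluate the equivalent form Y = mean_Y + SD_Y * (X - mean_X) / SD_X at full precision:
Y = 64.76 + 5.8 * (73 - 54.6) / 11.32
Y = 64.76 + 5.8 * 18.4 / 11.32
Y = 64.76 + 106.72 / 11.32
Y = 64.76 + 9.4276
Y = 74.1876

74.1876


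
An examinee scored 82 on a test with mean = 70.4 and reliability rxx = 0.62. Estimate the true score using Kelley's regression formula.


T_est = rxx * X + (1 - rxx) * mean
T_est = 0.62 * 82 + 0.38 * 70.4
T_est = 50.84 + 26.752
T_est = 77.592

77.592


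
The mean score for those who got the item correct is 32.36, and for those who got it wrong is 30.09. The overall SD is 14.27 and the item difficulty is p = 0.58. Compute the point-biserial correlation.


q = 1 - p = 0.42
rpb = ((M1 - M0) / SD) * sqrt(p * q)
rpb = ((32.36 - 30.09) / 14.27) * sqrt(0.58 * 0.42)
rpb = 0.0785

0.0785


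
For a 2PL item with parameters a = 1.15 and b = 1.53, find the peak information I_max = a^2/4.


For 2PL, max info at theta = b = 1.53
I_max = a^2 / 4 = 1.15^2 / 4
= 1.3225 / 4
I_max = 0.3306

0.3306


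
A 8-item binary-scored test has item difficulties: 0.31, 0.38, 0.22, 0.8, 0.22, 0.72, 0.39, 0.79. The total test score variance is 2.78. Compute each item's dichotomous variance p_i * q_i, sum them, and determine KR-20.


For each item, compute p_i * q_i:
  Item 1: 0.31 * 0.69 = 0.2139
  Item 2: 0.38 * 0.62 = 0.2356
  Item 3: 0.22 * 0.78 = 0.1716
  Item 4: 0.8 * 0.2 = 0.16
  Item 5: 0.22 * 0.78 = 0.1716
  Item 6: 0.72 * 0.28 = 0.2016
  Item 7: 0.39 * 0.61 = 0.2379
  Item 8: 0.79 * 0.21 = 0.1659
Sum(p_i * q_i) = 0.2139 + 0.2356 + 0.1716 + 0.16 + 0.1716 + 0.2016 + 0.2379 + 0.1659 = 1.5581
KR-20 = (k/(k-1)) * (1 - Sum(p_i*q_i) / Var_total)
= (8/7) * (1 - 1.5581/2.78)
= 1.1429 * 0.4395
KR-20 = 0.5023

0.5023


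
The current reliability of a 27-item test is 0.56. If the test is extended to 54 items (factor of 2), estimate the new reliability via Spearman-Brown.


r_new = (n * rxx) / (1 + (n-1) * rxx)
r_new = (2 * 0.56) / (1 + 1 * 0.56)
r_new = 1.12 / 1.56
r_new = 0.7179

0.7179


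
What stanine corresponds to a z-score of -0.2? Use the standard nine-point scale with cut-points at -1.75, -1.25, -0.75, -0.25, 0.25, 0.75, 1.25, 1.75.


Stanine boundaries: [-1.75, -1.25, -0.75, -0.25, 0.25, 0.75, 1.25, 1.75]
z = -0.2
Check each boundary:
  z >= -1.75 -> could be stanine 2
  z >= -1.25 -> could be stanine 3
  z >= -0.75 -> could be stanine 4
  z >= -0.25 -> could be stanine 5
  z < 0.25
  z < 0.75
  z < 1.25
  z < 1.75
Highest qualifying boundary gives stanine = 5

5


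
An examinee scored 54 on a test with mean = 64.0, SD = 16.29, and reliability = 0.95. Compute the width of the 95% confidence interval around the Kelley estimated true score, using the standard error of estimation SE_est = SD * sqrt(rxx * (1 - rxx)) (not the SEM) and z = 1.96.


True score estimate = 0.95*54 + 0.05*64.0 = 54.5
SE_est = SD * sqrt(rxx * (1 - rxx)) = 16.29 * sqrt(0.95 * 0.05) = 16.29 * sqrt(0.0475) = 3.550323
CI = T_est +/- z * SE_est, so width = 2 * z * SE_est = 2 * 1.96 * 3.550323
Width = 13.9173

13.9173


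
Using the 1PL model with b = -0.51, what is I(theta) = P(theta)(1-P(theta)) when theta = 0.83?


P = 1/(1+exp(-(0.83--0.51))) = 0.7925
I = P*(1-P) = 0.7925 * 0.2075
I = 0.1644

0.1644


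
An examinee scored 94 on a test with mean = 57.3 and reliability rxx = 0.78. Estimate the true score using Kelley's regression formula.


T_est = rxx * X + (1 - rxx) * mean
T_est = 0.78 * 94 + 0.22 * 57.3
T_est = 73.32 + 12.606
T_est = 85.926

85.926


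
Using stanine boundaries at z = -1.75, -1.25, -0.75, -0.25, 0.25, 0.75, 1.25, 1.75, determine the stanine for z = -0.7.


Stanine boundaries: [-1.75, -1.25, -0.75, -0.25, 0.25, 0.75, 1.25, 1.75]
z = -0.7
Check each boundary:
  z >= -1.75 -> could be stanine 2
  z >= -1.25 -> could be stanine 3
  z >= -0.75 -> could be stanine 4
  z < -0.25
  z < 0.25
  z < 0.75
  z < 1.25
  z < 1.75
Highest qualifying boundary gives stanine = 4

4


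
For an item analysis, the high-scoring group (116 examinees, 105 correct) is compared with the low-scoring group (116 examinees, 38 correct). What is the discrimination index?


p_upper = 105/116 = 0.9052
p_lower = 38/116 = 0.3276
D = 0.9052 - 0.3276 = 0.5776

0.5776


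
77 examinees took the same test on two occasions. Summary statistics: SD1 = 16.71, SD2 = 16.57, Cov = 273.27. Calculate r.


r = cov(X,Y) / (SD_X * SD_Y)
r = 273.27 / (16.71 * 16.57)
r = 273.27 / 276.8847
r = 0.9869

0.9869


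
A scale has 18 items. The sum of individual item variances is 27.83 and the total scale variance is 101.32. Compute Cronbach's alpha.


alpha = (k/(k-1)) * (1 - sum(si^2)/s_total^2)
= (18/17) * (1 - 27.83/101.32)
alpha = 0.768

0.768


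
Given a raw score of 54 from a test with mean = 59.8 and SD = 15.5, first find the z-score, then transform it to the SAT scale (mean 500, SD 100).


z = (X - mean) / SD = (54 - 59.8) / 15.5
z = -5.8 / 15.5
z = -0.3742
SAT-scale = SAT = 500 + 100z
Carry z at full precision (z = -5.8 / 15.5) into the conversion:
SAT-scale = 500 + 100 * (-5.8 / 15.5) = 500 + -580 / 15.5
SAT-scale = 500 + -37.4194
SAT-scale = 462.5806

462.5806


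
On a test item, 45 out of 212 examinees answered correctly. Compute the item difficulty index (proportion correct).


Item difficulty p = number correct / total examinees
p = 45 / 212
p = 0.2123

0.2123


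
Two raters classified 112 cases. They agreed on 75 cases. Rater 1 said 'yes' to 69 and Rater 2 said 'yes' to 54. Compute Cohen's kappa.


P_o = 75/112 = 0.669643
P_e = (69*54 + 43*58) / 12544 = 0.495855
kappa = (P_o - P_e) / (1 - P_e)
kappa = (0.669643 - 0.495855) / (1 - 0.495855)
kappa = 0.3447

0.3447


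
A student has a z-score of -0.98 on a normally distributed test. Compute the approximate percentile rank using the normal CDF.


CDF(z) = 0.5 * (1 + erf(z/sqrt(2)))
erf(-0.693) = -0.6729
CDF = 0.1635
Percentile rank = 0.1635 * 100 = 16.35

16.35


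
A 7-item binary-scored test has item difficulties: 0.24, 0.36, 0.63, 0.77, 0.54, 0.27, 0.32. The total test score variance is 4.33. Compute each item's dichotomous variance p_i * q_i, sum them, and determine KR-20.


For each item, compute p_i * q_i:
  Item 1: 0.24 * 0.76 = 0.1824
  Item 2: 0.36 * 0.64 = 0.2304
  Item 3: 0.63 * 0.37 = 0.2331
  Item 4: 0.77 * 0.23 = 0.1771
  Item 5: 0.54 * 0.46 = 0.2484
  Item 6: 0.27 * 0.73 = 0.1971
  Item 7: 0.32 * 0.68 = 0.2176
Sum(p_i * q_i) = 0.1824 + 0.2304 + 0.2331 + 0.1771 + 0.2484 + 0.1971 + 0.2176 = 1.4861
KR-20 = (k/(k-1)) * (1 - Sum(p_i*q_i) / Var_total)
= (7/6) * (1 - 1.4861/4.33)
= 1.1667 * 0.6568
KR-20 = 0.7663

0.7663


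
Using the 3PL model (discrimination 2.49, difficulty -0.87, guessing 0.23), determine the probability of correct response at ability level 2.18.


logit = 2.49*(2.18 - -0.87) = 7.5945
P* = 1/(1 + exp(-7.5945)) = 0.9995
P = 0.23 + (1 - 0.23) * 0.9995
P = 0.9996

0.9996


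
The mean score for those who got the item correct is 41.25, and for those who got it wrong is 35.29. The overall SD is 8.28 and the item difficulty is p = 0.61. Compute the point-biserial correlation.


q = 1 - p = 0.39
rpb = ((M1 - M0) / SD) * sqrt(p * q)
rpb = ((41.25 - 35.29) / 8.28) * sqrt(0.61 * 0.39)
rpb = 0.3511

0.3511


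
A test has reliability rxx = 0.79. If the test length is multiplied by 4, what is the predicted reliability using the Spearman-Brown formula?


r_new = (n * rxx) / (1 + (n-1) * rxx)
r_new = (4 * 0.79) / (1 + 3 * 0.79)
r_new = 3.16 / 3.37
r_new = 0.9377

0.9377


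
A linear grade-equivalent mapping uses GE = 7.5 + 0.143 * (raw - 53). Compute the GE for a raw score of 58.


raw - median = 58 - 53 = 5
slope * diff = 0.143 * 5 = 0.715
GE = 7.5 + 0.715
GE = 8.215

8.215


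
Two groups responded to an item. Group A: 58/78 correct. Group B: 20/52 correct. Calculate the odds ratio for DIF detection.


Odds_A = 58/20 = 2.9
Odds_B = 20/32 = 0.625
OR = Odds_A / Odds_B = 2.9 / 0.625
Exactly, OR = (58 * 32) / (20 * 20) = 1856 / 400
OR = 4.64

4.64


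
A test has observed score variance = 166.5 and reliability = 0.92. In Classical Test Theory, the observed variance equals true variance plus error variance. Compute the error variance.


var_true = rxx * var_obs = 0.92 * 166.5 = 153.18
var_error = var_obs - var_true
var_error = 166.5 - 153.18
var_error = 13.32

13.32


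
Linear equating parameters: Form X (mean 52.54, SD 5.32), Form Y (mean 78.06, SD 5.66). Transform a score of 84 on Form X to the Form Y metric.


slope = SD_Y / SD_X = 5.66 / 5.32 ~ 1.0639
intercept = mean_Y - slope * mean_X = 78.06 - (5.66 / 5.32) * 52.54 ~ 22.1622
Y = slope * X + intercept. To avoid rounding drift from the rounded slope/intercept, evaluate the equivalent form Y = mean_Y + SD_Y * (X - mean_X) / SD_X at full precision:
Y = 78.06 + 5.66 * (84 - 52.54) / 5.32
Y = 78.06 + 5.66 * 31.46 / 5.32
Y = 78.06 + 178.0636 / 5.32
Y = 78.06 + 33.4706
Y = 111.5306

111.5306


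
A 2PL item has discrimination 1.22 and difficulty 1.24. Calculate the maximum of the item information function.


For 2PL, max info at theta = b = 1.24
I_max = a^2 / 4 = 1.22^2 / 4
= 1.4884 / 4
I_max = 0.3721

0.3721


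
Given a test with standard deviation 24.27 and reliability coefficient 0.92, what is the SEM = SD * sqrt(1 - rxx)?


SEM = SD * sqrt(1 - rxx)
SEM = 24.27 * sqrt(1 - 0.92)
SEM = 24.27 * sqrt(0.08) = 24.27 * 0.282843
SEM = 6.8646

6.8646


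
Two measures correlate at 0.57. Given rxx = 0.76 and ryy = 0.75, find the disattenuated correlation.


r_corrected = rxy / sqrt(rxx * ryy)
= 0.57 / sqrt(0.76 * 0.75)
= 0.57 / sqrt(0.57)
= 0.57 / 0.754983
r_corrected = 0.755

0.755


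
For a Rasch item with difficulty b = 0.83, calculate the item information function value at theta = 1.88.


P = 1/(1+exp(-(1.88-0.83))) = 0.7408
I = P*(1-P) = 0.7408 * 0.2592
I = 0.192

0.192


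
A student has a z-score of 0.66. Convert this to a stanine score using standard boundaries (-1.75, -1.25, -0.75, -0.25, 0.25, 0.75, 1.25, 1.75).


Stanine boundaries: [-1.75, -1.25, -0.75, -0.25, 0.25, 0.75, 1.25, 1.75]
z = 0.66
Check each boundary:
  z >= -1.75 -> could be stanine 2
  z >= -1.25 -> could be stanine 3
  z >= -0.75 -> could be stanine 4
  z >= -0.25 -> could be stanine 5
  z >= 0.25 -> could be stanine 6
  z < 0.75
  z < 1.25
  z < 1.75
Highest qualifying boundary gives stanine = 6

6


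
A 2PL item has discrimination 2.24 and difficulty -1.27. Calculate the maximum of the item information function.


For 2PL, max info at theta = b = -1.27
I_max = a^2 / 4 = 2.24^2 / 4
= 5.0176 / 4
I_max = 1.2544

1.2544


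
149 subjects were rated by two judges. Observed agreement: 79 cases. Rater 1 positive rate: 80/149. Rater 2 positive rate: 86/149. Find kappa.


P_o = 79/149 = 0.530201
P_e = (80*86 + 69*63) / 22201 = 0.505698
kappa = (P_o - P_e) / (1 - P_e)
kappa = (0.530201 - 0.505698) / (1 - 0.505698)
kappa = 0.0496

0.0496


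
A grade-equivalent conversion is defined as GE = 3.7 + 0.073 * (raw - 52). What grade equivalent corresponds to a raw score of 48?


raw - median = 48 - 52 = -4
slope * diff = 0.073 * -4 = -0.292
GE = 3.7 + -0.292
GE = 3.408

3.408


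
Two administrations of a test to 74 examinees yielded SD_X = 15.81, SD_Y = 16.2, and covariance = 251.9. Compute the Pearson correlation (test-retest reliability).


r = cov(X,Y) / (SD_X * SD_Y)
r = 251.9 / (15.81 * 16.2)
r = 251.9 / 256.122
r = 0.9835

0.9835


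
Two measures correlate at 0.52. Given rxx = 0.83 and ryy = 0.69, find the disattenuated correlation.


r_corrected = rxy / sqrt(rxx * ryy)
= 0.52 / sqrt(0.83 * 0.69)
= 0.52 / sqrt(0.5727)
= 0.52 / 0.756769
r_corrected = 0.6871

0.6871


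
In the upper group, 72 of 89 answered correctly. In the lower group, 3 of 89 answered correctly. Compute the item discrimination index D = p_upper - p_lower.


p_upper = 72/89 = 0.809
p_lower = 3/89 = 0.0337
D = 0.809 - 0.0337 = 0.7753

0.7753


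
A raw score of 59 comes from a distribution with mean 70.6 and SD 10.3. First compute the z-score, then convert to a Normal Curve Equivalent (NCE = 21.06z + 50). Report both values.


z = (X - mean) / SD = (59 - 70.6) / 10.3
z = -11.6 / 10.3
z = -1.1262
NCE = NCE = 21.06z + 50
Carry z at full precision (z = -11.6 / 10.3) into the conversion:
NCE = 21.06 * (-11.6 / 10.3) + 50 = -244.296 / 10.3 + 50
NCE = -23.7181 + 50
NCE = 26.2819

26.2819


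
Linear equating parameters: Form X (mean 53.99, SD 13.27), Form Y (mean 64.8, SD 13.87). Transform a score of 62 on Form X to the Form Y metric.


slope = SD_Y / SD_X = 13.87 / 13.27 ~ 1.0452
intercept = mean_Y - slope * mean_X = 64.8 - (13.87 / 13.27) * 53.99 ~ 8.3689
Y = slope * X + intercept. To avoid rounding drift from the rounded slope/intercept, evaluate the equivalent form Y = mean_Y + SD_Y * (X - mean_X) / SD_X at full precision:
Y = 64.8 + 13.87 * (62 - 53.99) / 13.27
Y = 64.8 + 13.87 * 8.01 / 13.27
Y = 64.8 + 111.0987 / 13.27
Y = 64.8 + 8.3722
Y = 73.1722

73.1722


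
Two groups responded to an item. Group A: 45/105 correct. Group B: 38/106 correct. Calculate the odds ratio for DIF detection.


Odds_A = 45/60 = 0.75
Odds_B = 38/68 = 0.5588
OR = Odds_A / Odds_B = 0.75 / 0.5588
Exactly, OR = (45 * 68) / (60 * 38) = 3060 / 2280
OR = 1.3421

1.3421


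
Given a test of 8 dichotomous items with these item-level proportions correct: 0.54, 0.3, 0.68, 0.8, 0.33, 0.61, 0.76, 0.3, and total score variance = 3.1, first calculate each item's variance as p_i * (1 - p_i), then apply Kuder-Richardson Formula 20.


For each item, compute p_i * q_i:
  Item 1: 0.54 * 0.46 = 0.2484
  Item 2: 0.3 * 0.7 = 0.21
  Item 3: 0.68 * 0.32 = 0.2176
  Item 4: 0.8 * 0.2 = 0.16
  Item 5: 0.33 * 0.67 = 0.2211
  Item 6: 0.61 * 0.39 = 0.2379
  Item 7: 0.76 * 0.24 = 0.1824
  Item 8: 0.3 * 0.7 = 0.21
Sum(p_i * q_i) = 0.2484 + 0.21 + 0.2176 + 0.16 + 0.2211 + 0.2379 + 0.1824 + 0.21 = 1.6874
KR-20 = (k/(k-1)) * (1 - Sum(p_i*q_i) / Var_total)
= (8/7) * (1 - 1.6874/3.1)
= 1.1429 * 0.4557
KR-20 = 0.5208

0.5208


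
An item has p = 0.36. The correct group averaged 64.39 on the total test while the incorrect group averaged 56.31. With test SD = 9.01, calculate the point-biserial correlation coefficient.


q = 1 - p = 0.64
rpb = ((M1 - M0) / SD) * sqrt(p * q)
rpb = ((64.39 - 56.31) / 9.01) * sqrt(0.36 * 0.64)
rpb = 0.4305

0.4305


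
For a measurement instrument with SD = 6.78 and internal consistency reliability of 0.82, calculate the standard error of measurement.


SEM = SD * sqrt(1 - rxx)
SEM = 6.78 * sqrt(1 - 0.82)
SEM = 6.78 * sqrt(0.18) = 6.78 * 0.424264
SEM = 2.8765

2.8765


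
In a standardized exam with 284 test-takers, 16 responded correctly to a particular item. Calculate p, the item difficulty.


Item difficulty p = number correct / total examinees
p = 16 / 284
p = 0.0563

0.0563


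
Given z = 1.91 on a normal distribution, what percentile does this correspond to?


CDF(z) = 0.5 * (1 + erf(z/sqrt(2)))
erf(1.3506) = 0.9439
CDF = 0.9719
Percentile rank = 0.9719 * 100 = 97.19

97.19


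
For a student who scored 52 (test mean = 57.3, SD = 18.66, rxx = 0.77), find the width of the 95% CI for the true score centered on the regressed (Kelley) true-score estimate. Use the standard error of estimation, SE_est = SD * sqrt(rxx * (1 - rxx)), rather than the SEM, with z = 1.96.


True score estimate = 0.77*52 + 0.23*57.3 = 53.219
SE_est = SD * sqrt(rxx * (1 - rxx)) = 18.66 * sqrt(0.77 * 0.23) = 18.66 * sqrt(0.1771) = 7.852735
CI = T_est +/- z * SE_est, so width = 2 * z * SE_est = 2 * 1.96 * 7.852735
Width = 30.7827

30.7827


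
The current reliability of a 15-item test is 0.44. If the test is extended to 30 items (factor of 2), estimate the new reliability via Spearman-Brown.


r_new = (n * rxx) / (1 + (n-1) * rxx)
r_new = (2 * 0.44) / (1 + 1 * 0.44)
r_new = 0.88 / 1.44
r_new = 0.6111

0.6111


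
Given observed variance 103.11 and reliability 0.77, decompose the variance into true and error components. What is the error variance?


var_true = rxx * var_obs = 0.77 * 103.11 = 79.3947
var_error = var_obs - var_true
var_error = 103.11 - 79.3947
var_error = 23.7153

23.7153


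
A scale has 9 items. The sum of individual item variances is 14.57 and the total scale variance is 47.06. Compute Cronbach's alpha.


alpha = (k/(k-1)) * (1 - sum(si^2)/s_total^2)
= (9/8) * (1 - 14.57/47.06)
alpha = 0.7767

0.7767


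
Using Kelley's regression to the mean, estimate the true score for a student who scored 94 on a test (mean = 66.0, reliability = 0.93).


T_est = rxx * X + (1 - rxx) * mean
T_est = 0.93 * 94 + 0.07 * 66.0
T_est = 87.42 + 4.62
T_est = 92.04

92.04


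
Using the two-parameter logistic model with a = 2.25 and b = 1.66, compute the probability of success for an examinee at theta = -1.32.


a*(theta - b) = 2.25 * (-1.32 - 1.66) = -6.705
exp(--6.705) = 816.478
P = 1 / (1 + 816.478)
P = 0.0012

0.0012


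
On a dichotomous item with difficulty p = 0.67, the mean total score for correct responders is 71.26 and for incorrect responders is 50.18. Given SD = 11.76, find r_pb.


q = 1 - p = 0.33
rpb = ((M1 - M0) / SD) * sqrt(p * q)
rpb = ((71.26 - 50.18) / 11.76) * sqrt(0.67 * 0.33)
rpb = 0.8429

0.8429


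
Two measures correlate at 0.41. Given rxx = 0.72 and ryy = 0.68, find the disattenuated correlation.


r_corrected = rxy / sqrt(rxx * ryy)
= 0.41 / sqrt(0.72 * 0.68)
= 0.41 / sqrt(0.4896)
= 0.41 / 0.699714
r_corrected = 0.586

0.586


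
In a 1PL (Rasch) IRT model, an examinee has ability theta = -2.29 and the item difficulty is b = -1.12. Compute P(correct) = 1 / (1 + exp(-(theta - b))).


theta - b = -2.29 - -1.12 = -1.17
exp(-(theta - b)) = exp(1.17) = 3.222
P = 1 / (1 + 3.222)
P = 0.2369

0.2369


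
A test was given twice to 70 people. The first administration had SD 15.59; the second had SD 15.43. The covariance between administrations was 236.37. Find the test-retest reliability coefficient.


r = cov(X,Y) / (SD_X * SD_Y)
r = 236.37 / (15.59 * 15.43)
r = 236.37 / 240.5537
r = 0.9826

0.9826
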